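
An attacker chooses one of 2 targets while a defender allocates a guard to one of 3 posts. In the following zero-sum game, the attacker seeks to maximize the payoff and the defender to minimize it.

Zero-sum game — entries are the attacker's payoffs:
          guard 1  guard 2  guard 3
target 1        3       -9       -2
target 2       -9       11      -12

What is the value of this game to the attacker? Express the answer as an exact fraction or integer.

-13/3

Column guard 1 is strictly dominated by guard 3 for the defender (it gives the attacker more in every row).
The remaining 2×2 game on (target 1, target 2) × (guard 2, guard 3) has no saddle point. Let the attacker play target 1 with probability p; indifference gives −9p + 11(1−p) = −2p − 12(1−p), so p = 23/30.
Similarly the defender's optimal q on guard 2 is 1/3, and the value is -9·(1/3) + (-2)·(2/3) = -13/3.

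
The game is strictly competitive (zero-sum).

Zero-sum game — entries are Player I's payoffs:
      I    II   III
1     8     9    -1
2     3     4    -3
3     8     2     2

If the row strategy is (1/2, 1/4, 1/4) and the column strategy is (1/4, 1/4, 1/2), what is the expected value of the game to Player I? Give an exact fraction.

Against (1/4, 1/4, 1/2), each row's expected payoff is 1: 15/4; 2: 1/4; 3: 7/2.
Taking the (1/2, 1/4, 1/4)-weighted average: (1/2)·(15/4) + (1/4)·(1/4) + (1/4)·(7/2) = 45/16.

45/16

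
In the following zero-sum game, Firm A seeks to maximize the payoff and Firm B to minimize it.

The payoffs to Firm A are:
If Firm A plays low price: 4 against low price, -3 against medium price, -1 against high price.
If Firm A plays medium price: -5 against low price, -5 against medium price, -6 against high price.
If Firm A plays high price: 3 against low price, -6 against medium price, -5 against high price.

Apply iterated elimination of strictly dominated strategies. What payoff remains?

Row medium price is strictly dominated by row low price (4>-5, -3>-5, -1>-6); eliminate medium price.
Column high price is strictly dominated by medium price for Firm B (-3<-1, -6<-5); eliminate high price.
Column low price is strictly dominated by medium price for Firm B (-3<4, -6<3); eliminate low price.
Row high price is strictly dominated by row low price (-3>-6); eliminate high price.
Only (low price, medium price) remains, with payoff -3.

-3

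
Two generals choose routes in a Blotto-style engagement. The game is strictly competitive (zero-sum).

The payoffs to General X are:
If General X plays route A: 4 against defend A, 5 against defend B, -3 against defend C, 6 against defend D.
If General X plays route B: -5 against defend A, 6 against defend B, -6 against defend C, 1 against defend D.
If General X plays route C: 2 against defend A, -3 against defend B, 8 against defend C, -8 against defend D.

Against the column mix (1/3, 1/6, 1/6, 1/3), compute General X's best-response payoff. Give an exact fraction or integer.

11/3

route A: (4)·(1/3) + (5)·(1/6) + (-3)·(1/6) + (6)·(1/3) = 11/3.
route B: (-5)·(1/3) + (6)·(1/6) + (-6)·(1/6) + (1)·(1/3) = -4/3.
route C: (2)·(1/3) + (-3)·(1/6) + (8)·(1/6) + (-8)·(1/3) = -7/6.
The best pure response is route A with expected payoff 11/3.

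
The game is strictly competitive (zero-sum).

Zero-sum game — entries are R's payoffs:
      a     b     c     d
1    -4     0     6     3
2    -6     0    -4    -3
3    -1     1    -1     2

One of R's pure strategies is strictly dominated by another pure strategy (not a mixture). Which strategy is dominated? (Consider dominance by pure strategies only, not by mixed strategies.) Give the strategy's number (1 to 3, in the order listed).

2

Compare 2 with 3: -1 > -6, 1 > 0, -1 > -4, 2 > -3.
So 3 strictly dominates 2 for R; 2 is strictly dominated.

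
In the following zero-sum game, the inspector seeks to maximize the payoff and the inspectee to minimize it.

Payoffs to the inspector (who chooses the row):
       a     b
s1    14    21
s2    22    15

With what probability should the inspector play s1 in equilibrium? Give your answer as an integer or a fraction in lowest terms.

Row minima are 14 and 15, so the inspector's maximin is 15; column maxima are 22 and 21, so the inspectee's minimax is 21. These differ, so the equilibrium is in mixed strategies.
Let the inspector play s1 with probability p. The inspectee is indifferent when 14p + 22(1−p) = 21p + 15(1−p), giving p = 1/2.

1/2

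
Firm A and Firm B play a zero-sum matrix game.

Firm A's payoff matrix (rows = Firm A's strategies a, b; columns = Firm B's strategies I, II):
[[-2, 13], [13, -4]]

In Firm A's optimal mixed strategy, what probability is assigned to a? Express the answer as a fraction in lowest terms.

Row minima are -2 and -4, so Firm A's maximin is -2; column maxima are 13 and 13, so Firm B's minimax is 13. These differ, so the equilibrium is in mixed strategies.
Let Firm A play a with probability p. Firm B is indifferent when −2p + 13(1−p) = 13p − 4(1−p), giving p = 17/32.

17/32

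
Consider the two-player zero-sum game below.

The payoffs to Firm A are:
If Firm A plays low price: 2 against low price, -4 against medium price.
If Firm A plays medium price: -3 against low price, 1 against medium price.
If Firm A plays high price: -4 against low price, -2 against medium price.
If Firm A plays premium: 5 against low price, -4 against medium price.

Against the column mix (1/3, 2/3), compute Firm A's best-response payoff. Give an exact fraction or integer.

-1/3

low price: (2)·(1/3) + (-4)·(2/3) = -2.
medium price: (-3)·(1/3) + (1)·(2/3) = -1/3.
high price: (-4)·(1/3) + (-2)·(2/3) = -8/3.
premium: (5)·(1/3) + (-4)·(2/3) = -1.
The best pure response is medium price with expected payoff -1/3.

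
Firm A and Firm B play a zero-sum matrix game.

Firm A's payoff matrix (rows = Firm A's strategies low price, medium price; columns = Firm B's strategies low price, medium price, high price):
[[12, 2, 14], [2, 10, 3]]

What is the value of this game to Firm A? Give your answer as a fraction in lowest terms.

Column high price is strictly dominated by low price for Firm B (it gives Firm A more in every row).
The remaining 2×2 game on (low price, medium price) × (low price, medium price) has no saddle point. Let Firm A play low price with probability p; indifference gives 12p + 2(1−p) = 2p + 10(1−p), so p = 4/9.
Similarly Firm B's optimal q on low price is 4/9, and the value is 12·(4/9) + (2)·(5/9) = 58/9.

58/9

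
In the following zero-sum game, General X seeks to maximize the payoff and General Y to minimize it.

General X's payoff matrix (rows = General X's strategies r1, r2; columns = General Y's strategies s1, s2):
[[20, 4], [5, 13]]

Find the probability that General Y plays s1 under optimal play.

Row minima are 4 and 5, so General X's maximin is 5; column maxima are 20 and 13, so General Y's minimax is 13. These differ, so the equilibrium is in mixed strategies.
Let General Y play s1 with probability q. General X is indifferent when 20q + 4(1−q) = 5q + 13(1−q), giving q = 3/8.

3/8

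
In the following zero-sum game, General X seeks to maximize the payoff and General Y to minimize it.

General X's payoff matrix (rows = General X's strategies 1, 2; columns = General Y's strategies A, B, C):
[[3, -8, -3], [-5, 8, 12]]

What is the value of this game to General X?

Column C is strictly dominated by B for General Y (it gives General X more in every row).
The remaining 2×2 game on (1, 2) × (A, B) has no saddle point. Let General X play 1 with probability p; indifference gives 3p − 5(1−p) = −8p + 8(1−p), so p = 13/24.
Similarly General Y's optimal q on A is 2/3, and the value is 3·(2/3) + (-8)·(1/3) = -2/3.

-2/3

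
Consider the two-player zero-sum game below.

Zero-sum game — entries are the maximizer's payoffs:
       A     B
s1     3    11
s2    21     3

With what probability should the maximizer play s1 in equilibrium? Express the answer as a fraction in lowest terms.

Row minima are 3 and 3, so the maximizer's maximin is 3; column maxima are 21 and 11, so the minimizer's minimax is 11. These differ, so the equilibrium is in mixed strategies.
Let the maximizer play s1 with probability p. The minimizer is indifferent when 3p + 21(1−p) = 11p + 3(1−p), giving p = 9/13.

9/13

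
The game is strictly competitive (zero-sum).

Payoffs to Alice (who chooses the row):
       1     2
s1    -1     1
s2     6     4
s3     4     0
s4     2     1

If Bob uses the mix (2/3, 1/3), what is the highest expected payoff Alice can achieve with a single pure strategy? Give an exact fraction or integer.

s1: (-1)·(2/3) + (1)·(1/3) = -1/3.
s2: (6)·(2/3) + (4)·(1/3) = 16/3.
s3: (4)·(2/3) + (0)·(1/3) = 8/3.
s4: (2)·(2/3) + (1)·(1/3) = 5/3.
The best pure response is s2 with expected payoff 16/3.

16/3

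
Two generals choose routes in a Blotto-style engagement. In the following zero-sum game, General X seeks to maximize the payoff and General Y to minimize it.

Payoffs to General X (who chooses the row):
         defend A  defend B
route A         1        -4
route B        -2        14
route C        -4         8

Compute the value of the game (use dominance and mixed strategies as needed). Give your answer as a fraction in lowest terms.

2/7

Row route C is strictly dominated by row route B, so General X never plays it.
The remaining 2×2 game on (route A, route B) × (defend A, defend B) has no saddle point. Let General X play route A with probability p; indifference gives p − 2(1−p) = −4p + 14(1−p), so p = 16/21.
Similarly General Y's optimal q on defend A is 6/7, and the value is 1·(6/7) + (-4)·(1/7) = 2/7.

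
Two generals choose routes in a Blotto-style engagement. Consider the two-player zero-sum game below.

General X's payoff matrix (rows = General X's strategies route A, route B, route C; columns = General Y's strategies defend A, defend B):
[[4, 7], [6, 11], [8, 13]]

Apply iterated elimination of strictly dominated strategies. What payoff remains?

8

Row route B is strictly dominated by row route C (8>6, 13>11); eliminate route B.
Column defend B is strictly dominated by defend A for General Y (4<7, 8<13); eliminate defend B.
Row route A is strictly dominated by row route C (8>4); eliminate route A.
Only (route C, defend A) remains, with payoff 8.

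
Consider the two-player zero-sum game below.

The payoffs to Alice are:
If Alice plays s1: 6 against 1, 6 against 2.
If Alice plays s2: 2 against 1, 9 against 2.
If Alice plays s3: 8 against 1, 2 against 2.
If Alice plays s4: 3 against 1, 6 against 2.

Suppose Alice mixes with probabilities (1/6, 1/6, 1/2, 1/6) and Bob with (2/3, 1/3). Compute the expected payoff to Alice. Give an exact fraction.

Against (2/3, 1/3), each row's expected payoff is s1: 6; s2: 13/3; s3: 6; s4: 4.
Taking the (1/6, 1/6, 1/2, 1/6)-weighted average: (1/6)·(6) + (1/6)·(13/3) + (1/2)·(6) + (1/6)·(4) = 97/18.

97/18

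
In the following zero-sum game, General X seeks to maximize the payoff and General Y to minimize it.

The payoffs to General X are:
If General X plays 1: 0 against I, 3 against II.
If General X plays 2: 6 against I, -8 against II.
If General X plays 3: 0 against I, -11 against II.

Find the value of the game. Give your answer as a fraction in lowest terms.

18/17

Row 3 is strictly dominated by row 2, so General X never plays it.
The remaining 2×2 game on (1, 2) × (I, II) has no saddle point. Let General X play 1 with probability p; indifference gives 6(1−p) = 3p − 8(1−p), so p = 14/17.
Similarly General Y's optimal q on I is 11/17, and the value is 0·(11/17) + (3)·(6/17) = 18/17.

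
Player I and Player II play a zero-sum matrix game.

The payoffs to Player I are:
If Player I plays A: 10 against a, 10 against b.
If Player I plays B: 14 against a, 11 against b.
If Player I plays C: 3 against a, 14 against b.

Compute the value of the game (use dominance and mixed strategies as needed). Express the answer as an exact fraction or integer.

Row A is strictly dominated by row B, so Player I never plays it.
The remaining 2×2 game on (B, C) × (a, b) has no saddle point. Let Player I play B with probability p; indifference gives 14p + 3(1−p) = 11p + 14(1−p), so p = 11/14.
Similarly Player II's optimal q on a is 3/14, and the value is 14·(3/14) + (11)·(11/14) = 163/14.

163/14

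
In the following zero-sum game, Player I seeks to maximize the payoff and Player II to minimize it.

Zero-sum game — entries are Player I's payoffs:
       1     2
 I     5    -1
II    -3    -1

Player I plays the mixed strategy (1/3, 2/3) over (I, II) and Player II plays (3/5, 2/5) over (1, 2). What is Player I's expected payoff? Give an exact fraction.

Against (3/5, 2/5), each row's expected payoff is I: 13/5; II: -11/5.
Taking the (1/3, 2/3)-weighted average: (1/3)·(13/5) + (2/3)·(-11/5) = -3/5.

-3/5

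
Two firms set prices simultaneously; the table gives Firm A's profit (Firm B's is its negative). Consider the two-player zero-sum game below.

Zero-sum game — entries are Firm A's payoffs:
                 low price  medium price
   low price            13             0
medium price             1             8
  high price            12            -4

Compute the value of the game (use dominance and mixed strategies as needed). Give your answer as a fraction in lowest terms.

26/5

Row high price is strictly dominated by row low price, so Firm A never plays it.
The remaining 2×2 game on (low price, medium price) × (low price, medium price) has no saddle point. Let Firm A play low price with probability p; indifference gives 13p + (1−p) = 8(1−p), so p = 7/20.
Similarly Firm B's optimal q on low price is 2/5, and the value is 13·(2/5) + (0)·(3/5) = 26/5.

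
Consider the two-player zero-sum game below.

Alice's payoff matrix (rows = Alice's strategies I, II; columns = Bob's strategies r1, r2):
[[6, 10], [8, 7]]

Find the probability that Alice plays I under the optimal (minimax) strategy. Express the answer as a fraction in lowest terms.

1/5

Row minima are 6 and 7, so Alice's maximin is 7; column maxima are 8 and 10, so Bob's minimax is 8. These differ, so the equilibrium is in mixed strategies.
Let Alice play I with probability p. Bob is indifferent when 6p + 8(1−p) = 10p + 7(1−p), giving p = 1/5.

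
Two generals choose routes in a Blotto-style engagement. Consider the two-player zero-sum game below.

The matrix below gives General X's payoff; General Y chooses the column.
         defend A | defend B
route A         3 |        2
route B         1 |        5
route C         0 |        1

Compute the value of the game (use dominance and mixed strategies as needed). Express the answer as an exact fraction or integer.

13/5

Row route C is strictly dominated by row route B, so General X never plays it.
The remaining 2×2 game on (route A, route B) × (defend A, defend B) has no saddle point. Let General X play route A with probability p; indifference gives 3p + (1−p) = 2p + 5(1−p), so p = 4/5.
Similarly General Y's optimal q on defend A is 3/5, and the value is 3·(3/5) + (2)·(2/5) = 13/5.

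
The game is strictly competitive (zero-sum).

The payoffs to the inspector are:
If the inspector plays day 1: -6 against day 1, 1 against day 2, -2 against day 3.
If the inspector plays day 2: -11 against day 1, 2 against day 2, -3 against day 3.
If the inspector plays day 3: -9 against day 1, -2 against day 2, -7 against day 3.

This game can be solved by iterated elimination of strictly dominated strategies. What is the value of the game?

Row day 3 is strictly dominated by row day 1 (-6>-9, 1>-2, -2>-7); eliminate day 3.
Column day 3 is strictly dominated by day 1 for the inspectee (-6<-2, -11<-3); eliminate day 3.
Column day 2 is strictly dominated by day 1 for the inspectee (-6<1, -11<2); eliminate day 2.
Row day 2 is strictly dominated by row day 1 (-6>-11); eliminate day 2.
Only (day 1, day 1) remains, with payoff -6.

-6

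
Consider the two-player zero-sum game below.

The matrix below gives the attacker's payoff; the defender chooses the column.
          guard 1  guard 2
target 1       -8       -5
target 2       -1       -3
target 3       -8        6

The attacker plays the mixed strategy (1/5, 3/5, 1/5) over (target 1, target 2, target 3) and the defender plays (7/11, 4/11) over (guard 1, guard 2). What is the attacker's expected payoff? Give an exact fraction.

Against (7/11, 4/11), each row's expected payoff is target 1: -76/11; target 2: -19/11; target 3: -32/11.
Taking the (1/5, 3/5, 1/5)-weighted average: (1/5)·(-76/11) + (3/5)·(-19/11) + (1/5)·(-32/11) = -3.

-3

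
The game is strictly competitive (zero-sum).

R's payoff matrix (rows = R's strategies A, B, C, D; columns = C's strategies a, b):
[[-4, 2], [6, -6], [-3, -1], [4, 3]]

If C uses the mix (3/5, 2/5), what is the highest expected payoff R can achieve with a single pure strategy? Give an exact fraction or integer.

18/5

A: (-4)·(3/5) + (2)·(2/5) = -8/5.
B: (6)·(3/5) + (-6)·(2/5) = 6/5.
C: (-3)·(3/5) + (-1)·(2/5) = -11/5.
D: (4)·(3/5) + (3)·(2/5) = 18/5.
The best pure response is D with expected payoff 18/5.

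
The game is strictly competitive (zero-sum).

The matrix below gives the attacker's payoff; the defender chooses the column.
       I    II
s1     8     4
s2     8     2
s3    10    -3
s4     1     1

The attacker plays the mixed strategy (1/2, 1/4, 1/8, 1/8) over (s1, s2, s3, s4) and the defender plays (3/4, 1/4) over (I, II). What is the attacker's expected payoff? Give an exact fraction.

Against (3/4, 1/4), each row's expected payoff is s1: 7; s2: 13/2; s3: 27/4; s4: 1.
Taking the (1/2, 1/4, 1/8, 1/8)-weighted average: (1/2)·(7) + (1/4)·(13/2) + (1/8)·(27/4) + (1/8)·(1) = 195/32.

195/32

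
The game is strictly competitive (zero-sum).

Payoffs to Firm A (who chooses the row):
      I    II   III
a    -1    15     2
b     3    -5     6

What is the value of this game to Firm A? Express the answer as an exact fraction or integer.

5/3

Column III is strictly dominated by I for Firm B (it gives Firm A more in every row).
The remaining 2×2 game on (a, b) × (I, II) has no saddle point. Let Firm A play a with probability p; indifference gives −p + 3(1−p) = 15p − 5(1−p), so p = 1/3.
Similarly Firm B's optimal q on I is 5/6, and the value is -1·(5/6) + (15)·(1/6) = 5/3.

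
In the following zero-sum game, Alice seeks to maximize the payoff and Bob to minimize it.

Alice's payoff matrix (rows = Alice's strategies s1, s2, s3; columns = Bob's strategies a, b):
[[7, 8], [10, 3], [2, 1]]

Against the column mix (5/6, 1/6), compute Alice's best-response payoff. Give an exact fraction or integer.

s1: (7)·(5/6) + (8)·(1/6) = 43/6.
s2: (10)·(5/6) + (3)·(1/6) = 53/6.
s3: (2)·(5/6) + (1)·(1/6) = 11/6.
The best pure response is s2 with expected payoff 53/6.

53/6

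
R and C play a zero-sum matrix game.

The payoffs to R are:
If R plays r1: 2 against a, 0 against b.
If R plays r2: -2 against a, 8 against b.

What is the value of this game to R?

Row minima are 0 and -2, so R's maximin is 0; column maxima are 2 and 8, so C's minimax is 2. These differ, so the equilibrium is in mixed strategies.
Let R play r1 with probability p. C is indifferent when 2p − 2(1−p) = 8(1−p), giving p = 5/6.
Let C play a with probability q. R is indifferent when 2q = −2q + 8(1−q), giving q = 2/3.
The value is 2·(2/3) + (0)·(1/3) = 4/3.

4/3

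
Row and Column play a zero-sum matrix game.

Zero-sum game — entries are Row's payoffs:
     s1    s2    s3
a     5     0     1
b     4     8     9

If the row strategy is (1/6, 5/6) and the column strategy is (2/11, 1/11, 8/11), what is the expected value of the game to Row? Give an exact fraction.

229/33

Against (2/11, 1/11, 8/11), each row's expected payoff is a: 18/11; b: 8.
Taking the (1/6, 5/6)-weighted average: (1/6)·(18/11) + (5/6)·(8) = 229/33.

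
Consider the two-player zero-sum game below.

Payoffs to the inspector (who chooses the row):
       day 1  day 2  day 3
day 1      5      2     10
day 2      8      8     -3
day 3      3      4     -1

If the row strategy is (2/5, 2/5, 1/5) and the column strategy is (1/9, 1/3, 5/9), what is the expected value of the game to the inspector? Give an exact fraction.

Against (1/9, 1/3, 5/9), each row's expected payoff is day 1: 61/9; day 2: 17/9; day 3: 10/9.
Taking the (2/5, 2/5, 1/5)-weighted average: (2/5)·(61/9) + (2/5)·(17/9) + (1/5)·(10/9) = 166/45.

166/45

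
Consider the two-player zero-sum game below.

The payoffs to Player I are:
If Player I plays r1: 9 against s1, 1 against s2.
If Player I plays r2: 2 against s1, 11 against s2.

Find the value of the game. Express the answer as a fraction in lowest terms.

97/17

Row minima are 1 and 2, so Player I's maximin is 2; column maxima are 9 and 11, so Player II's minimax is 9. These differ, so the equilibrium is in mixed strategies.
Let Player I play r1 with probability p. Player II is indifferent when 9p + 2(1−p) = p + 11(1−p), giving p = 9/17.
Let Player II play s1 with probability q. Player I is indifferent when 9q + (1−q) = 2q + 11(1−q), giving q = 10/17.
The value is 9·(10/17) + (1)·(7/17) = 97/17.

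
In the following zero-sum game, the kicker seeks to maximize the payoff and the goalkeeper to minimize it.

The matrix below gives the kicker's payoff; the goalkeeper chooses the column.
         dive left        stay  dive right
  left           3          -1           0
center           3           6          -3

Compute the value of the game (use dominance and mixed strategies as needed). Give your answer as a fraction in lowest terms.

-3/10

Column dive left is strictly dominated by dive right for the goalkeeper (it gives the kicker more in every row).
The remaining 2×2 game on (left, center) × (stay, dive right) has no saddle point. Let the kicker play left with probability p; indifference gives −p + 6(1−p) = −3(1−p), so p = 9/10.
Similarly the goalkeeper's optimal q on stay is 3/10, and the value is -1·(3/10) + (0)·(7/10) = -3/10.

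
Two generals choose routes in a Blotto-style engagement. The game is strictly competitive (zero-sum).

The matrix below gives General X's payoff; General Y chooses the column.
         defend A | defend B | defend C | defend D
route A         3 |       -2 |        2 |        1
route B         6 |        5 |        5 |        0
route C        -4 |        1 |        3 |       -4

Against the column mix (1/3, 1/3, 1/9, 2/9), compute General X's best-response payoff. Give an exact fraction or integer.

38/9

route A: (3)·(1/3) + (-2)·(1/3) + (2)·(1/9) + (1)·(2/9) = 7/9.
route B: (6)·(1/3) + (5)·(1/3) + (5)·(1/9) + (0)·(2/9) = 38/9.
route C: (-4)·(1/3) + (1)·(1/3) + (3)·(1/9) + (-4)·(2/9) = -14/9.
The best pure response is route B with expected payoff 38/9.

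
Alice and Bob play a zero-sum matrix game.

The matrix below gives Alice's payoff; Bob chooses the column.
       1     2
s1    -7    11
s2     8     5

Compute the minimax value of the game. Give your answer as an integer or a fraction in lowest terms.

41/7

Row minima are -7 and 5, so Alice's maximin is 5; column maxima are 8 and 11, so Bob's minimax is 8. These differ, so the equilibrium is in mixed strategies.
Let Alice play s1 with probability p. Bob is indifferent when −7p + 8(1−p) = 11p + 5(1−p), giving p = 1/7.
Let Bob play 1 with probability q. Alice is indifferent when −7q + 11(1−q) = 8q + 5(1−q), giving q = 2/7.
The value is -7·(2/7) + (11)·(5/7) = 41/7.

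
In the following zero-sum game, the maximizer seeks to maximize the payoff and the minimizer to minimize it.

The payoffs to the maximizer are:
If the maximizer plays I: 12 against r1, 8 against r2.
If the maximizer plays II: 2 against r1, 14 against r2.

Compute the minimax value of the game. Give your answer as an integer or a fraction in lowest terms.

Row minima are 8 and 2, so the maximizer's maximin is 8; column maxima are 12 and 14, so the minimizer's minimax is 12. These differ, so the equilibrium is in mixed strategies.
Let the maximizer play I with probability p. The minimizer is indifferent when 12p + 2(1−p) = 8p + 14(1−p), giving p = 3/4.
Let the minimizer play r1 with probability q. The maximizer is indifferent when 12q + 8(1−q) = 2q + 14(1−q), giving q = 3/8.
The value is 12·(3/8) + (8)·(5/8) = 19/2.

19/2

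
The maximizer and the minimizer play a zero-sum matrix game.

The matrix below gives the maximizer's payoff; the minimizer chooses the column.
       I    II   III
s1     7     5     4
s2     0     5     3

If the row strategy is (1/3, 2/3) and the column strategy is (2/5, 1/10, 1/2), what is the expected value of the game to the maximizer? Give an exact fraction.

31/10

Against (2/5, 1/10, 1/2), each row's expected payoff is s1: 53/10; s2: 2.
Taking the (1/3, 2/3)-weighted average: (1/3)·(53/10) + (2/3)·(2) = 31/10.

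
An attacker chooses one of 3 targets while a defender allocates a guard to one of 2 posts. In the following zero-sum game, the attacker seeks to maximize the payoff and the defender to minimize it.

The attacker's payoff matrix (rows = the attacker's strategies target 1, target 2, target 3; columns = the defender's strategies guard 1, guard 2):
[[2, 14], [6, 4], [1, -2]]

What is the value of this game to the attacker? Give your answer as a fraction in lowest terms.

38/7

Row target 3 is strictly dominated by row target 2, so the attacker never plays it.
The remaining 2×2 game on (target 1, target 2) × (guard 1, guard 2) has no saddle point. Let the attacker play target 1 with probability p; indifference gives 2p + 6(1−p) = 14p + 4(1−p), so p = 1/7.
Similarly the defender's optimal q on guard 1 is 5/7, and the value is 2·(5/7) + (14)·(2/7) = 38/7.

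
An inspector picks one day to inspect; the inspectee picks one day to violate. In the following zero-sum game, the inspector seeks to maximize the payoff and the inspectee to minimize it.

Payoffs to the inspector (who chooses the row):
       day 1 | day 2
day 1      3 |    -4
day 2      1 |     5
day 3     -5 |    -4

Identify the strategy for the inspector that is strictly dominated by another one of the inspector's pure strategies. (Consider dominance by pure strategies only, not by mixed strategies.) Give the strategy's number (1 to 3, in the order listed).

3

Compare day 3 with day 2: 1 > -5, 5 > -4.
So day 2 strictly dominates day 3 for the inspector; day 3 is strictly dominated.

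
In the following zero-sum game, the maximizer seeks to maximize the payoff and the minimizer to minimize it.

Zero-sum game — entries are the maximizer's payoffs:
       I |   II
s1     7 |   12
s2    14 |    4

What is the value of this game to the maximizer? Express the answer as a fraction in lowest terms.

28/3

Row minima are 7 and 4, so the maximizer's maximin is 7; column maxima are 14 and 12, so the minimizer's minimax is 12. These differ, so the equilibrium is in mixed strategies.
Let the maximizer play s1 with probability p. The minimizer is indifferent when 7p + 14(1−p) = 12p + 4(1−p), giving p = 2/3.
Let the minimizer play I with probability q. The maximizer is indifferent when 7q + 12(1−q) = 14q + 4(1−q), giving q = 8/15.
The value is 7·(8/15) + (12)·(7/15) = 28/3.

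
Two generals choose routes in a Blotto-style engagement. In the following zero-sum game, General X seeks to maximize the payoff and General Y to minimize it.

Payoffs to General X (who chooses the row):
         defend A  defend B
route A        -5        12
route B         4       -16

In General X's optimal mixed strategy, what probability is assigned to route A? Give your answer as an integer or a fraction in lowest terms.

Row minima are -5 and -16, so General X's maximin is -5; column maxima are 4 and 12, so General Y's minimax is 4. These differ, so the equilibrium is in mixed strategies.
Let General X play route A with probability p. General Y is indifferent when −5p + 4(1−p) = 12p − 16(1−p), giving p = 20/37.

20/37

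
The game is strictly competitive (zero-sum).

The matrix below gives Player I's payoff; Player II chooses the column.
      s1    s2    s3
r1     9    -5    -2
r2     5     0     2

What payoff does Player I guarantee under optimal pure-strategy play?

Row minima: -5, 0 → Player I's maximin is 0.
Column maxima: 9, 0, 2 → Player II's minimax is 0.
They coincide at (r2, s2), so the value is 0.

0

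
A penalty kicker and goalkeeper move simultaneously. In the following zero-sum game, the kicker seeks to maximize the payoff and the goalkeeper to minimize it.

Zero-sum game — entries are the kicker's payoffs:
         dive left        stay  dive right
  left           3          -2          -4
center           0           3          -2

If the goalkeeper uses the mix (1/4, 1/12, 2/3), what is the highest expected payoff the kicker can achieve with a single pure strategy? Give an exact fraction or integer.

-13/12

left: (3)·(1/4) + (-2)·(1/12) + (-4)·(2/3) = -25/12.
center: (0)·(1/4) + (3)·(1/12) + (-2)·(2/3) = -13/12.
The best pure response is center with expected payoff -13/12.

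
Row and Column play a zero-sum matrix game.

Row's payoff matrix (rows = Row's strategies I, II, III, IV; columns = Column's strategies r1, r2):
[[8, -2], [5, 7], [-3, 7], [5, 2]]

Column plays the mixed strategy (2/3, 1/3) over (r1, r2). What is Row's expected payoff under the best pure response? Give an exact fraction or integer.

I: (8)·(2/3) + (-2)·(1/3) = 14/3.
II: (5)·(2/3) + (7)·(1/3) = 17/3.
III: (-3)·(2/3) + (7)·(1/3) = 1/3.
IV: (5)·(2/3) + (2)·(1/3) = 4.
The best pure response is II with expected payoff 17/3.

17/3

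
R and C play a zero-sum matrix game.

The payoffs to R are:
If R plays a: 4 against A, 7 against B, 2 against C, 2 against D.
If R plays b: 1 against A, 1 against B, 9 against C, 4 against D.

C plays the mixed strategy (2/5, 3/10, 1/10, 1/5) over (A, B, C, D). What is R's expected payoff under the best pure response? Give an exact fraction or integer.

43/10

a: (4)·(2/5) + (7)·(3/10) + (2)·(1/10) + (2)·(1/5) = 43/10.
b: (1)·(2/5) + (1)·(3/10) + (9)·(1/10) + (4)·(1/5) = 12/5.
The best pure response is a with expected payoff 43/10.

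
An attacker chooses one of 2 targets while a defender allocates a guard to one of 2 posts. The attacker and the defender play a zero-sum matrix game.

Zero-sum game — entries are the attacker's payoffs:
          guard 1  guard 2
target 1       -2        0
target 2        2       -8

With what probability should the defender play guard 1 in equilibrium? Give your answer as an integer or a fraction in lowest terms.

Row minima are -2 and -8, so the attacker's maximin is -2; column maxima are 2 and 0, so the defender's minimax is 0. These differ, so the equilibrium is in mixed strategies.
Let the defender play guard 1 with probability q. The attacker is indifferent when −2q = 2q − 8(1−q), giving q = 2/3.

2/3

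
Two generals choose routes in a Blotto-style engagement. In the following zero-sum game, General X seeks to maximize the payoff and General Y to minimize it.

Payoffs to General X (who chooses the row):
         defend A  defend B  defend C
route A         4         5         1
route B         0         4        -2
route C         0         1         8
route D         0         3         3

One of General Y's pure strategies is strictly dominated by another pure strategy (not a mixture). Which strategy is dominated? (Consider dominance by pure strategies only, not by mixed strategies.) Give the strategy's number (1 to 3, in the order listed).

2

General Y prefers columns that give General X less. Compare defend B with defend A: 4 < 5, 0 < 4, 0 < 1, 0 < 3.
So defend A strictly dominates defend B for General Y; defend B is strictly dominated.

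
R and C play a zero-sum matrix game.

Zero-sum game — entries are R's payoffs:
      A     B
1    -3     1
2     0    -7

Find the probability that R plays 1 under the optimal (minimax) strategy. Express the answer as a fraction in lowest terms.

Row minima are -3 and -7, so R's maximin is -3; column maxima are 0 and 1, so C's minimax is 0. These differ, so the equilibrium is in mixed strategies.
Let R play 1 with probability p. C is indifferent when −3p = p − 7(1−p), giving p = 7/11.

7/11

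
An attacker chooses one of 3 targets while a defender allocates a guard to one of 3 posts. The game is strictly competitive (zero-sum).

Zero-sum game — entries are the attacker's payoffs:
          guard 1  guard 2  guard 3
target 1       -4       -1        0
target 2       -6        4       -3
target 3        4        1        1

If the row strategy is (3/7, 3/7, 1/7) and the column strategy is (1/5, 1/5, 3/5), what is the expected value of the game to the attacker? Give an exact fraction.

-8/7

Against (1/5, 1/5, 3/5), each row's expected payoff is target 1: -1; target 2: -11/5; target 3: 8/5.
Taking the (3/7, 3/7, 1/7)-weighted average: (3/7)·(-1) + (3/7)·(-11/5) + (1/7)·(8/5) = -8/7.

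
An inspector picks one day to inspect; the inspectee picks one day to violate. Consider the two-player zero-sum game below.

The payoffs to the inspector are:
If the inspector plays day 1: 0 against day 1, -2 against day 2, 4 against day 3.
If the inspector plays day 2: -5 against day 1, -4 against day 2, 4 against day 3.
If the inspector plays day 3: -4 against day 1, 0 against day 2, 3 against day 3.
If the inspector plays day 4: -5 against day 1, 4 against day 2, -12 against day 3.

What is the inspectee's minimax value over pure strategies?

The worst case (largest entry) in each column is day 1: 0, day 2: 4, day 3: 4.
The best (smallest) of these is 0.

0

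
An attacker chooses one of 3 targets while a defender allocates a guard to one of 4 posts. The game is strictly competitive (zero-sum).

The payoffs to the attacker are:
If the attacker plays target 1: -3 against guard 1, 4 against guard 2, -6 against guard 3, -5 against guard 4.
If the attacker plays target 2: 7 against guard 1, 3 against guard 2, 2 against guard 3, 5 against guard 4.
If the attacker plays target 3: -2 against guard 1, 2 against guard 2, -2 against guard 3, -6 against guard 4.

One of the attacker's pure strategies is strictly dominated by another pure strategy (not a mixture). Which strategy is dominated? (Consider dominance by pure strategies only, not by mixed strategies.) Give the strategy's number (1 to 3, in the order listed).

3

Compare target 3 with target 2: 7 > -2, 3 > 2, 2 > -2, 5 > -6.
So target 2 strictly dominates target 3 for the attacker; target 3 is strictly dominated.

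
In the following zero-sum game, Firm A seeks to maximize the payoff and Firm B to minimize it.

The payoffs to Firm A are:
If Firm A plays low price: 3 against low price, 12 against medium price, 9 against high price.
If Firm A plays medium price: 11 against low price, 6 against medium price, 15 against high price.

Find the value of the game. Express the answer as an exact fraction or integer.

Column high price is strictly dominated by low price for Firm B (it gives Firm A more in every row).
The remaining 2×2 game on (low price, medium price) × (low price, medium price) has no saddle point. Let Firm A play low price with probability p; indifference gives 3p + 11(1−p) = 12p + 6(1−p), so p = 5/14.
Similarly Firm B's optimal q on low price is 3/7, and the value is 3·(3/7) + (12)·(4/7) = 57/7.

57/7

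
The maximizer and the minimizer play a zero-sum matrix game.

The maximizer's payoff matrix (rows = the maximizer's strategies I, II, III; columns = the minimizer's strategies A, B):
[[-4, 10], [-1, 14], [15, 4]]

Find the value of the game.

Row I is strictly dominated by row II, so the maximizer never plays it.
The remaining 2×2 game on (II, III) × (A, B) has no saddle point. Let the maximizer play II with probability p; indifference gives −p + 15(1−p) = 14p + 4(1−p), so p = 11/26.
Similarly the minimizer's optimal q on A is 5/13, and the value is -1·(5/13) + (14)·(8/13) = 107/13.

107/13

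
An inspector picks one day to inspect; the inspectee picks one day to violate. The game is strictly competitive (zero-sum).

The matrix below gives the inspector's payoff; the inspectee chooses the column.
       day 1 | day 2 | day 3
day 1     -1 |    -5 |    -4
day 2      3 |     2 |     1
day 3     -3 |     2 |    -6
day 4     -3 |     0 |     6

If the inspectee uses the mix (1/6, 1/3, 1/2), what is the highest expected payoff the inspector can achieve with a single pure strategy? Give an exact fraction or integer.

5/2

day 1: (-1)·(1/6) + (-5)·(1/3) + (-4)·(1/2) = -23/6.
day 2: (3)·(1/6) + (2)·(1/3) + (1)·(1/2) = 5/3.
day 3: (-3)·(1/6) + (2)·(1/3) + (-6)·(1/2) = -17/6.
day 4: (-3)·(1/6) + (0)·(1/3) + (6)·(1/2) = 5/2.
The best pure response is day 4 with expected payoff 5/2.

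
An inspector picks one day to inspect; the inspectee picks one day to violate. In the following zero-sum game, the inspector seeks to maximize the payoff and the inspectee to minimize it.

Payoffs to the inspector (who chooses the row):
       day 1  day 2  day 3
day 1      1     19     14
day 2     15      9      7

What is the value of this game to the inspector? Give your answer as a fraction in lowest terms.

29/3

Column day 2 is strictly dominated by day 3 for the inspectee (it gives the inspector more in every row).
The remaining 2×2 game on (day 1, day 2) × (day 1, day 3) has no saddle point. Let the inspector play day 1 with probability p; indifference gives p + 15(1−p) = 14p + 7(1−p), so p = 8/21.
Similarly the inspectee's optimal q on day 1 is 1/3, and the value is 1·(1/3) + (14)·(2/3) = 29/3.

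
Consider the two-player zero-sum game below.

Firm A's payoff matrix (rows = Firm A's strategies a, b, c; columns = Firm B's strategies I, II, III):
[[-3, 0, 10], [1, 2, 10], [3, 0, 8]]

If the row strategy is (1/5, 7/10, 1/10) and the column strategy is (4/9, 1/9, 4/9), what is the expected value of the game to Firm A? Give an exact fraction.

211/45

Against (4/9, 1/9, 4/9), each row's expected payoff is a: 28/9; b: 46/9; c: 44/9.
Taking the (1/5, 7/10, 1/10)-weighted average: (1/5)·(28/9) + (7/10)·(46/9) + (1/10)·(44/9) = 211/45.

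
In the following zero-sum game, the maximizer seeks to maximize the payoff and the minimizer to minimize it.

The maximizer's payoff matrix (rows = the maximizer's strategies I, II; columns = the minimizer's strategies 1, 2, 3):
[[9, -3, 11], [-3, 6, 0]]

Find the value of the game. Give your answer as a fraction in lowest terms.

15/7

Column 3 is strictly dominated by 1 for the minimizer (it gives the maximizer more in every row).
The remaining 2×2 game on (I, II) × (1, 2) has no saddle point. Let the maximizer play I with probability p; indifference gives 9p − 3(1−p) = −3p + 6(1−p), so p = 3/7.
Similarly the minimizer's optimal q on 1 is 3/7, and the value is 9·(3/7) + (-3)·(4/7) = 15/7.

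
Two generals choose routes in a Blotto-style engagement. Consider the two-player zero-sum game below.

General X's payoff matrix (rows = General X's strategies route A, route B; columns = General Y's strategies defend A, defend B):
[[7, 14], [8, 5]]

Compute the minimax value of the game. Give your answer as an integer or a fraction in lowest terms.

77/10

Row minima are 7 and 5, so General X's maximin is 7; column maxima are 8 and 14, so General Y's minimax is 8. These differ, so the equilibrium is in mixed strategies.
Let General X play route A with probability p. General Y is indifferent when 7p + 8(1−p) = 14p + 5(1−p), giving p = 3/10.
Let General Y play defend A with probability q. General X is indifferent when 7q + 14(1−q) = 8q + 5(1−q), giving q = 9/10.
The value is 7·(9/10) + (14)·(1/10) = 77/10.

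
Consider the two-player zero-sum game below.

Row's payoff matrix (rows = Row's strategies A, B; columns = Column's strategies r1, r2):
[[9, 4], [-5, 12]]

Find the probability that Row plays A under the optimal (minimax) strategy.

Row minima are 4 and -5, so Row's maximin is 4; column maxima are 9 and 12, so Column's minimax is 9. These differ, so the equilibrium is in mixed strategies.
Let Row play A with probability p. Column is indifferent when 9p − 5(1−p) = 4p + 12(1−p), giving p = 17/22.

17/22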